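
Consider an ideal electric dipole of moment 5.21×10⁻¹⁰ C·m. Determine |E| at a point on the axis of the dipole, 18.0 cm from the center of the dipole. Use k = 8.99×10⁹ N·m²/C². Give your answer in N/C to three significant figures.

E ≈ 1610 N/C

On the dipole axis E = 2kp/r³.
E = 2·(8.99×10⁹)(5.21×10⁻¹⁰) / (0.180)³ = 1606 N/C.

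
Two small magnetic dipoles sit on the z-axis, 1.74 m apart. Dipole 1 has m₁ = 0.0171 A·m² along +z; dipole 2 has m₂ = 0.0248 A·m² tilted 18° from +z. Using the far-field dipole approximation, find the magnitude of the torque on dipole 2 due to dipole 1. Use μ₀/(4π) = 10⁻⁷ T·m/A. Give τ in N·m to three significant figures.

τ ≈ 4.98×10⁻¹² N·m

Dipole B is on the axis of dipole A, so B₁ there is axial: B₁ = (μ₀/4π)·2m₁/r³ along +z.
B₁ = 2(10⁻⁷)(0.0171)/(1.74)³ = 6.492×10⁻¹⁰ T.
τ = m₂ B₁ sinθ.
τ = (0.0248)(6.492×10⁻¹⁰)·sin18° = 4.975×10⁻¹² N·m.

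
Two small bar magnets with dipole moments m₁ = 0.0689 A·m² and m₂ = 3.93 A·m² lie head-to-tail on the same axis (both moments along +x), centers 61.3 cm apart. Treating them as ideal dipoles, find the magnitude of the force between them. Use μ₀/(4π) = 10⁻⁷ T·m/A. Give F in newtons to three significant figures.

On-axis B of dipole 1: B = (μ₀/4π)·2m₁/r³. Force on dipole 2: F = m₂·dB/dr.
dB/dr = −(μ₀/4π)·6m₁/r⁴, so |F| = (μ₀/4π)·6m₁m₂/r⁴.
F = 6(10⁻⁷)(0.0689)(3.93)/(0.613)⁴ = 1.151×10⁻⁶ N.

F ≈ 1.15×10⁻⁶ N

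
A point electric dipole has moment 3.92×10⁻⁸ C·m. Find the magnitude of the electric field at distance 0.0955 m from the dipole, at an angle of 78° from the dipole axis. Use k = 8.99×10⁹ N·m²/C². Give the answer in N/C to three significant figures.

At angle θ the dipole field magnitude is E = (kp/r³)·√(1 + 3cos²θ).
kp/r³ = (8.99×10⁹)(3.92×10⁻⁸) / (0.0955)³ = 4.046×10⁵ N/C.
√(1 + 3cos²78°) = √(1 + 3·0.0432) = √1.1297 ≈ 1.0629.
E ≈ 4.046×10⁵ × 1.063 = 4.300×10⁵ N/C.

E ≈ 4.30×10⁵ N/C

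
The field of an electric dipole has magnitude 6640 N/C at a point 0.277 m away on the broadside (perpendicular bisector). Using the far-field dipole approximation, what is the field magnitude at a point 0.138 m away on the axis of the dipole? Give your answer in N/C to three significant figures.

E ≈ 1.07×10⁵ N/C

Dipole fields scale as 1/r³ in the far field.
The axial field is twice the equatorial field at the same r, so the geometry factor is 2/1.
E₂ = E₁ · (2/1) · (r₁/r₂)³ = 6640 · 2 · (0.277/0.138)³.
(r₁/r₂)³ = (2.007)³ = 8.087.
E₂ ≈ 1.074×10⁵ N/C.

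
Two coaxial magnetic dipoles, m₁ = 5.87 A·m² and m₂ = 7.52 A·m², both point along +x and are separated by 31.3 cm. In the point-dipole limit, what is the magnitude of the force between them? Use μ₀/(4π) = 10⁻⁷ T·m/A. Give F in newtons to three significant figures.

On-axis B of dipole 1: B = (μ₀/4π)·2m₁/r³. Force on dipole 2: F = m₂·dB/dr.
dB/dr = −(μ₀/4π)·6m₁/r⁴, so |F| = (μ₀/4π)·6m₁m₂/r⁴.
F = 6(10⁻⁷)(5.87)(7.52)/(0.313)⁴ = 0.002759 N.

F ≈ 0.00276 N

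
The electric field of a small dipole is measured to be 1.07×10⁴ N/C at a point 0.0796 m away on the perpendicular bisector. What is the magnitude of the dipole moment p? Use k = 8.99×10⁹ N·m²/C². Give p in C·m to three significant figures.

p ≈ 6.00×10⁻¹⁰ C·m

In the equatorial plane E = kp/r³, so p = Er³/(k).
p = (1.07×10⁴)·(0.0796)³ / (8.99×10⁹) = 6.003×10⁻¹⁰ C·m.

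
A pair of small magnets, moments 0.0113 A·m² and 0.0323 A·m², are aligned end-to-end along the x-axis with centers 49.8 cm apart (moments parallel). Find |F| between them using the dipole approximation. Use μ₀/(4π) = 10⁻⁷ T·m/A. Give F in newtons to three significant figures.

F ≈ 3.56×10⁻⁹ N

On-axis B of dipole 1: B = (μ₀/4π)·2m₁/r³. Force on dipole 2: F = m₂·dB/dr.
dB/dr = −(μ₀/4π)·6m₁/r⁴, so |F| = (μ₀/4π)·6m₁m₂/r⁴.
F = 6(10⁻⁷)(0.0113)(0.0323)/(0.498)⁴ = 3.561×10⁻⁹ N.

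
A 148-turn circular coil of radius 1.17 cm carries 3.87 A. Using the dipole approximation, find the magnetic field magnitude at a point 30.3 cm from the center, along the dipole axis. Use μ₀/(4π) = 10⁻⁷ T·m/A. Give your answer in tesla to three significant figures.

m = NIA = NIπa² = 148·(3.87)·π·(0.0117)² = 0.2463 A·m².
On axis B = (μ₀/4π)·2m/r³.
B = 2·(10⁻⁷)·(0.2463) / (0.303)³ = 1.771×10⁻⁶ T.

B ≈ 1.77×10⁻⁶ T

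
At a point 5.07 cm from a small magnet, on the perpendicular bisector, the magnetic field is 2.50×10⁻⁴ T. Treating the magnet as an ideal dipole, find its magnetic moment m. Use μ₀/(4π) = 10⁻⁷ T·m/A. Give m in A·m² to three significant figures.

m ≈ 0.326 A·m²

In the equatorial plane B = (μ₀/4π)·m/r³, so m = Br³·4π/(μ₀).
m = (2.50×10⁻⁴)·(0.0507)³ / (10⁻⁷) = 0.3258 A·m².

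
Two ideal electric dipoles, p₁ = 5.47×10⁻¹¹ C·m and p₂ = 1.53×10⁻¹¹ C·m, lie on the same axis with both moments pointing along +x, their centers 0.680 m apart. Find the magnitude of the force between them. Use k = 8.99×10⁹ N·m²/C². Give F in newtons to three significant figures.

On-axis field of dipole 1 at distance r: E = 2kp₁/r³. Force on dipole 2 is F = p₂·dE/dr (gradient along axis).
dE/dr = −6kp₁/r⁴, so |F| = 6kp₁p₂/r⁴ (attractive for aligned moments).
F = 6(8.99×10⁹)(5.47×10⁻¹¹)(1.53×10⁻¹¹)/(0.680)⁴ = 2.111×10⁻¹⁰ N.

F ≈ 2.11×10⁻¹⁰ N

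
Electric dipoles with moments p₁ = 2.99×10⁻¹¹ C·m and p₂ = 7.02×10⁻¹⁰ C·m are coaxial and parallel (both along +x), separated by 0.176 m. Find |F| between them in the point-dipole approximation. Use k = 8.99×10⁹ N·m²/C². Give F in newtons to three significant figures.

On-axis field of dipole 1 at distance r: E = 2kp₁/r³. Force on dipole 2 is F = p₂·dE/dr (gradient along axis).
dE/dr = −6kp₁/r⁴, so |F| = 6kp₁p₂/r⁴ (attractive for aligned moments).
F = 6(8.99×10⁹)(2.99×10⁻¹¹)(7.02×10⁻¹⁰)/(0.176)⁴ = 1.180×10⁻⁶ N.

F ≈ 1.18×10⁻⁶ N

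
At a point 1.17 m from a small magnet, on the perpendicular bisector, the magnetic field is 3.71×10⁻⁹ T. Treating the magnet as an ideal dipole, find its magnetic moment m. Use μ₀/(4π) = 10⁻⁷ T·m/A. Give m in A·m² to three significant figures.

In the equatorial plane B = (μ₀/4π)·m/r³, so m = Br³·4π/(μ₀).
m = (3.71×10⁻⁹)·(1.17)³ / (10⁻⁷) = 0.05942 A·m².

m ≈ 0.0594 A·m²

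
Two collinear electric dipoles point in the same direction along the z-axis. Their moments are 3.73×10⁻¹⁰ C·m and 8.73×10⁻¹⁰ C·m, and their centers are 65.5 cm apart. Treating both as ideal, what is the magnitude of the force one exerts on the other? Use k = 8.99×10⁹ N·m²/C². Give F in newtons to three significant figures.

On-axis field of dipole 1 at distance r: E = 2kp₁/r³. Force on dipole 2 is F = p₂·dE/dr (gradient along axis).
dE/dr = −6kp₁/r⁴, so |F| = 6kp₁p₂/r⁴ (attractive for aligned moments).
F = 6(8.99×10⁹)(3.73×10⁻¹⁰)(8.73×10⁻¹⁰)/(0.655)⁴ = 9.543×10⁻⁸ N.

F ≈ 9.54×10⁻⁸ N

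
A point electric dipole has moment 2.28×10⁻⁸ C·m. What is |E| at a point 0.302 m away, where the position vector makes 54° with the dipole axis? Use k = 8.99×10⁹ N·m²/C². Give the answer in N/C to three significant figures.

At angle θ the dipole field magnitude is E = (kp/r³)·√(1 + 3cos²θ).
kp/r³ = (8.99×10⁹)(2.28×10⁻⁸) / (0.302)³ = 7442 N/C.
√(1 + 3cos²54°) = √(1 + 3·0.3455) = √2.0365 ≈ 1.4271.
E ≈ 7442 × 1.427 = 1.062×10⁴ N/C.

E ≈ 1.06×10⁴ N/C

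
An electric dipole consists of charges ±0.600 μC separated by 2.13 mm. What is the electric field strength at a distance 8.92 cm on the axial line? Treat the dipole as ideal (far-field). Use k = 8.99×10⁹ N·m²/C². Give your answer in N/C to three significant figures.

E ≈ 3.24×10⁴ N/C

Dipole moment p = qd = (6.00×10⁻⁷ C)(0.00213 m) = 1.278×10⁻⁹ C·m.
On the dipole axis E = 2kp/r³.
E = 2·(8.99×10⁹)(1.278×10⁻⁹) / (0.0892)³ = 3.238×10⁴ N/C.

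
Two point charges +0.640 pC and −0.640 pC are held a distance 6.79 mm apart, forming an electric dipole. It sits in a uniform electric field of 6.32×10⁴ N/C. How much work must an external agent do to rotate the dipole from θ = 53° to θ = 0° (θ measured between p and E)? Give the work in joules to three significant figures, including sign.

W ≈ -1.09×10⁻¹⁰ J

Dipole moment p = qd = (6.40×10⁻¹³ C)(0.00679 m) = 4.346×10⁻¹⁵ C·m.
W_ext = ΔU = U(θ₂) − U(θ₁) = −pE cosθ₂ − (−pE cosθ₁) = pE(cosθ₁ − cosθ₂).
W = (4.346×10⁻¹⁵)(6.32×10⁴)·(cos53° − cos0°) = (2.747×10⁻¹⁰)·(-0.3982) = -1.094×10⁻¹⁰ J.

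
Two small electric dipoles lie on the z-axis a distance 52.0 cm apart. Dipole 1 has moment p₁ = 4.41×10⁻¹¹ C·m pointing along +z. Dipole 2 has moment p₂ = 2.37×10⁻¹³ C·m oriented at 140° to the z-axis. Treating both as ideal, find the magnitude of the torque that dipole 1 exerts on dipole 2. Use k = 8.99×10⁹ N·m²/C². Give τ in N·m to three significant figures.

τ ≈ 8.59×10⁻¹³ N·m

The second dipole sits on the axis of the first, so the field there is axial: E₁ = 2kp₁/r³ along +z.
E₁ = 2(8.99×10⁹)(4.41×10⁻¹¹)/(0.520)³ = 5.639 N/C.
Torque on the second dipole: τ = p₂ E₁ sinθ.
τ = (2.37×10⁻¹³)(5.639)·sin140° = 8.591×10⁻¹³ N·m.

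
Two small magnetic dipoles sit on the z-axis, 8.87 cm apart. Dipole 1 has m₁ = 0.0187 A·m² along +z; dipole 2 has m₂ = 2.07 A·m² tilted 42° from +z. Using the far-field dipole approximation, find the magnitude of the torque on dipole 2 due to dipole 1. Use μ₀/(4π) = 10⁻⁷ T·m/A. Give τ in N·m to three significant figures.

τ ≈ 7.42×10⁻⁶ N·m

Dipole B is on the axis of dipole A, so B₁ there is axial: B₁ = (μ₀/4π)·2m₁/r³ along +z.
B₁ = 2(10⁻⁷)(0.0187)/(0.0887)³ = 5.359×10⁻⁶ T.
τ = m₂ B₁ sinθ.
τ = (2.07)(5.359×10⁻⁶)·sin42° = 7.423×10⁻⁶ N·m.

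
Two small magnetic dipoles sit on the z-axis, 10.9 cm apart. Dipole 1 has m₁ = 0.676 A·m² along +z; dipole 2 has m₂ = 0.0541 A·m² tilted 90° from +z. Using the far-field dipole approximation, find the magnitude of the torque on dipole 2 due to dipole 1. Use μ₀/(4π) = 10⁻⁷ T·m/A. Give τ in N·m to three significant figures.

Dipole B is on the axis of dipole A, so B₁ there is axial: B₁ = (μ₀/4π)·2m₁/r³ along +z.
B₁ = 2(10⁻⁷)(0.676)/(0.109)³ = 1.044×10⁻⁴ T.
τ = m₂ B₁ sinθ.
τ = (0.0541)(1.044×10⁻⁴)·sin90° = 5.648×10⁻⁶ N·m.

τ ≈ 5.65×10⁻⁶ N·m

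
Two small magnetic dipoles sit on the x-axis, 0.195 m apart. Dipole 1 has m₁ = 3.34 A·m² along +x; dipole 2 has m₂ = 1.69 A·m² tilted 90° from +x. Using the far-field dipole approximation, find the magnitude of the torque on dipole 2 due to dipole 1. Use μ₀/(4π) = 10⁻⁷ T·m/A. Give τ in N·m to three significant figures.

Dipole B is on the axis of dipole A, so B₁ there is axial: B₁ = (μ₀/4π)·2m₁/r³ along +x.
B₁ = 2(10⁻⁷)(3.34)/(0.195)³ = 9.009×10⁻⁵ T.
τ = m₂ B₁ sinθ.
τ = (1.69)(9.009×10⁻⁵)·sin90° = 1.523×10⁻⁴ N·m.

τ ≈ 1.52×10⁻⁴ N·m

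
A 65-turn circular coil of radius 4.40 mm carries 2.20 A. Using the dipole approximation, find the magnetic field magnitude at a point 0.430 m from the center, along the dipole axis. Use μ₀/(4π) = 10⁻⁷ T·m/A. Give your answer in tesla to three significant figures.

m = NIA = NIπa² = 65·(2.20)·π·(0.00440)² = 0.008697 A·m².
On axis B = (μ₀/4π)·2m/r³.
B = 2·(10⁻⁷)·(0.008697) / (0.430)³ = 2.188×10⁻⁸ T.

B ≈ 2.19×10⁻⁸ T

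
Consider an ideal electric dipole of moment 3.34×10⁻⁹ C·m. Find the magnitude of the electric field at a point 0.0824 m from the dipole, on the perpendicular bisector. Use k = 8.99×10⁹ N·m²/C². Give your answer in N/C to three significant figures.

E ≈ 5.37×10⁴ N/C

On the perpendicular bisector E = kp/r³ (half the axial value at the same distance).
E = (8.99×10⁹)(3.34×10⁻⁹) / (0.0824)³ = 5.367×10⁴ N/C.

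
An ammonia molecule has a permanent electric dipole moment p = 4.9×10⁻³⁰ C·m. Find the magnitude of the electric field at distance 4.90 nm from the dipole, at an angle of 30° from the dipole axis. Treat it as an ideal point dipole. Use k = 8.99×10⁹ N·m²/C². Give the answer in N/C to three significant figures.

E ≈ 6.75×10⁵ N/C

At angle θ the dipole field magnitude is E = (kp/r³)·√(1 + 3cos²θ).
kp/r³ = (8.99×10⁹)(4.90×10⁻³⁰) / (4.90×10⁻⁹)³ = 3.744×10⁵ N/C.
√(1 + 3cos²30°) = √(1 + 3·0.7500) = √3.2500 ≈ 1.8028.
E ≈ 3.744×10⁵ × 1.803 = 6.750×10⁵ N/C.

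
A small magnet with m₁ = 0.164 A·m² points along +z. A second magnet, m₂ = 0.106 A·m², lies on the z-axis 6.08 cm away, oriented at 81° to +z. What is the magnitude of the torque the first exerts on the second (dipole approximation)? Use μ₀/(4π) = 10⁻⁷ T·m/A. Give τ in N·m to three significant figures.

Dipole B is on the axis of dipole A, so B₁ there is axial: B₁ = (μ₀/4π)·2m₁/r³ along +z.
B₁ = 2(10⁻⁷)(0.164)/(0.0608)³ = 1.459×10⁻⁴ T.
τ = m₂ B₁ sinθ.
τ = (0.106)(1.459×10⁻⁴)·sin81° = 1.528×10⁻⁵ N·m.

τ ≈ 1.53×10⁻⁵ N·m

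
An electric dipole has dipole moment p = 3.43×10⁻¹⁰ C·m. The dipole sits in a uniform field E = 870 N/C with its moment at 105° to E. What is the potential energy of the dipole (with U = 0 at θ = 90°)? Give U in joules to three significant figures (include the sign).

U = −p·E = −pE cosθ.
U = −(3.43×10⁻¹⁰)(870)·cos105° = 7.723×10⁻⁸ J.

U ≈ 7.72×10⁻⁸ J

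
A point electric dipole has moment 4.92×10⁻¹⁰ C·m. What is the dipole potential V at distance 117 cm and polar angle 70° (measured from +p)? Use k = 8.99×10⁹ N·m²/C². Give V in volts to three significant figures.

The dipole potential is V = kp cosθ / r².
V = (8.99×10⁹)(4.92×10⁻¹⁰)·cos70° / (1.17)² = 1.105 V.

V ≈ 1.11 V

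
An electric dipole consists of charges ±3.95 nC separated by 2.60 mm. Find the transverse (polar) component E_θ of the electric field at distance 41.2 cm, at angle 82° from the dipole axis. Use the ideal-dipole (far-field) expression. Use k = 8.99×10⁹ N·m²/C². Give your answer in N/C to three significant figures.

Dipole moment p = qd = (3.95×10⁻⁹ C)(0.00260 m) = 1.027×10⁻¹¹ C·m.
For a dipole, E_θ = (kp sinθ)/r³.
kp/r³ = (8.99×10⁹)(1.027×10⁻¹¹)/(0.412)³ = 1.320 N/C.
E_θ = 1.320·sin82° = 1.307 N/C.

E_θ ≈ 1.31 N/C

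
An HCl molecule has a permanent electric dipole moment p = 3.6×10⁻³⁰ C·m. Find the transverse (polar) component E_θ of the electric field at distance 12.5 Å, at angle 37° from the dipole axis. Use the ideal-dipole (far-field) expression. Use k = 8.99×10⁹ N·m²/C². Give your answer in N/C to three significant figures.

E_θ ≈ 9.97×10⁶ N/C

For a dipole, E_θ = (kp sinθ)/r³.
kp/r³ = (8.99×10⁹)(3.60×10⁻³⁰)/(1.25×10⁻⁹)³ = 1.657×10⁷ N/C.
E_θ = 1.657×10⁷·sin37° = 9.972×10⁶ N/C.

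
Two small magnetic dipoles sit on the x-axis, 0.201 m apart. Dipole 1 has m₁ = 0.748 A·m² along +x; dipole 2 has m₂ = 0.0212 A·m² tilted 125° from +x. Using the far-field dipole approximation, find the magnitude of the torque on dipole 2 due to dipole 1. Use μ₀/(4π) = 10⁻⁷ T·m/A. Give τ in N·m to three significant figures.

τ ≈ 3.20×10⁻⁷ N·m

Dipole B is on the axis of dipole A, so B₁ there is axial: B₁ = (μ₀/4π)·2m₁/r³ along +x.
B₁ = 2(10⁻⁷)(0.748)/(0.201)³ = 1.842×10⁻⁵ T.
τ = m₂ B₁ sinθ.
τ = (0.0212)(1.842×10⁻⁵)·sin125° = 3.199×10⁻⁷ N·m.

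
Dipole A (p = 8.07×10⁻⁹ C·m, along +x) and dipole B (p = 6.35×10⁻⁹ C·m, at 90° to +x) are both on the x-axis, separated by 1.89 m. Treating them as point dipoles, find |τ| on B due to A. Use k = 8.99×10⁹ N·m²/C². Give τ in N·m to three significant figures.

τ ≈ 1.36×10⁻⁷ N·m

The second dipole sits on the axis of the first, so the field there is axial: E₁ = 2kp₁/r³ along +x.
E₁ = 2(8.99×10⁹)(8.07×10⁻⁹)/(1.89)³ = 21.49 N/C.
Torque on the second dipole: τ = p₂ E₁ sinθ.
τ = (6.35×10⁻⁹)(21.49)·sin90° = 1.365×10⁻⁷ N·m.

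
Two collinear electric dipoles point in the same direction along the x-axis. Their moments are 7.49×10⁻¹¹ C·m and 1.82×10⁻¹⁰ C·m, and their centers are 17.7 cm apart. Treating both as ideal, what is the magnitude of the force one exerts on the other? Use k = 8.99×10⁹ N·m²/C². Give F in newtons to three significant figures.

F ≈ 7.49×10⁻⁷ N

On-axis field of dipole 1 at distance r: E = 2kp₁/r³. Force on dipole 2 is F = p₂·dE/dr (gradient along axis).
dE/dr = −6kp₁/r⁴, so |F| = 6kp₁p₂/r⁴ (attractive for aligned moments).
F = 6(8.99×10⁹)(7.49×10⁻¹¹)(1.82×10⁻¹⁰)/(0.177)⁴ = 7.492×10⁻⁷ N.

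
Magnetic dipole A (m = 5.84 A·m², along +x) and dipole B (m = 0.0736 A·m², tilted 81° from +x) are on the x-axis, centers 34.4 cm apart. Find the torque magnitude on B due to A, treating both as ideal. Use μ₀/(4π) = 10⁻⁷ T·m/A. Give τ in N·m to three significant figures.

Dipole B is on the axis of dipole A, so B₁ there is axial: B₁ = (μ₀/4π)·2m₁/r³ along +x.
B₁ = 2(10⁻⁷)(5.84)/(0.344)³ = 2.869×10⁻⁵ T.
τ = m₂ B₁ sinθ.
τ = (0.0736)(2.869×10⁻⁵)·sin81° = 2.086×10⁻⁶ N·m.

τ ≈ 2.09×10⁻⁶ N·m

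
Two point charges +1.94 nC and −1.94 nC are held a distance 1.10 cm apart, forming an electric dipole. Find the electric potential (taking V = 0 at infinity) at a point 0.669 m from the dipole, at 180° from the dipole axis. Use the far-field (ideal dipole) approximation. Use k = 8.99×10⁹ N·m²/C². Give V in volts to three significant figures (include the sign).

V ≈ -0.429 V

Dipole moment p = qd = (1.94×10⁻⁹ C)(0.0110 m) = 2.134×10⁻¹¹ C·m.
The dipole potential is V = kp cosθ / r².
V = (8.99×10⁹)(2.134×10⁻¹¹)·cos180° / (0.669)² = -0.4286 V.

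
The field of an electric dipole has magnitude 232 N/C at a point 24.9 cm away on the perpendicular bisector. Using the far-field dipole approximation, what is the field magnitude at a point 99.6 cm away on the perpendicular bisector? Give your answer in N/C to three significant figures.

Dipole fields scale as 1/r³ in the far field; the geometry is the same at both points.
E₂ = E₁ · (r₁/r₂)³ = 232 · (24.9/99.6)³.
(r₁/r₂)³ = (0.25)³ = 0.01562.
E₂ ≈ 3.625 N/C.

E ≈ 3.62 N/C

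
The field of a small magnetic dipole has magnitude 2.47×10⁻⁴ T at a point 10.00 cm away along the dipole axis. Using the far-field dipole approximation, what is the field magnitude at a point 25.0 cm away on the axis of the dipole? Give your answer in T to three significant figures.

B ≈ 1.58×10⁻⁵ T

Dipole fields scale as 1/r³ in the far field; the geometry is the same at both points.
B₂ = B₁ · (r₁/r₂)³ = 2.47×10⁻⁴ · (10.00/25.0)³.
(r₁/r₂)³ = (0.4)³ = 0.064.
B₂ ≈ 1.581×10⁻⁵ T.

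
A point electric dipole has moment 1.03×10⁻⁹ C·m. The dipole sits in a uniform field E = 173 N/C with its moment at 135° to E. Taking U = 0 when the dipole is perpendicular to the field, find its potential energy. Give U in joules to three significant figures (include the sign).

U ≈ 1.26×10⁻⁷ J

U = −p·E = −pE cosθ.
U = −(1.03×10⁻⁹)(173)·cos135° = 1.260×10⁻⁷ J.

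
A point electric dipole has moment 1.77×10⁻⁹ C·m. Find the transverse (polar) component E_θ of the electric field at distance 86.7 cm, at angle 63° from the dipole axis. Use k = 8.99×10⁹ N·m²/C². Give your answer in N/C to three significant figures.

E_θ ≈ 21.8 N/C

For a dipole, E_θ = (kp sinθ)/r³.
kp/r³ = (8.99×10⁹)(1.77×10⁻⁹)/(0.867)³ = 24.42 N/C.
E_θ = 24.42·sin63° = 21.75 N/C.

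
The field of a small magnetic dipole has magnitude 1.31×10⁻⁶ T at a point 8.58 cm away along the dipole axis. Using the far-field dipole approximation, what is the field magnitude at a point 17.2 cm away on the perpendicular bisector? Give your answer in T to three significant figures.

B ≈ 8.13×10⁻⁸ T

Dipole fields scale as 1/r³ in the far field.
The axial field is twice the equatorial field at the same r, so the geometry factor is 1/2.
B₂ = B₁ · (1/2) · (r₁/r₂)³ = 1.31×10⁻⁶ · 0.5 · (8.58/17.2)³.
(r₁/r₂)³ = (0.4988)³ = 0.1241.
B₂ ≈ 8.131×10⁻⁸ T.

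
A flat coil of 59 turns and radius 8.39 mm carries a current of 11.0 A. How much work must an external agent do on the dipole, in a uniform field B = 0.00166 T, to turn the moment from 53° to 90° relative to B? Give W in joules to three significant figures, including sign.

m = NIA = NIπa² = 59·(11.0)·π·(0.00839)² = 0.1435 A·m².
W_ext = ΔU = −mB cosθ₂ + mB cosθ₁ = mB(cosθ₁ − cosθ₂).
W = (0.1435)(0.00166)·(cos53° − cos90°) = (2.382×10⁻⁴)·(+0.6018) = 1.434×10⁻⁴ J.

W ≈ 1.43×10⁻⁴ J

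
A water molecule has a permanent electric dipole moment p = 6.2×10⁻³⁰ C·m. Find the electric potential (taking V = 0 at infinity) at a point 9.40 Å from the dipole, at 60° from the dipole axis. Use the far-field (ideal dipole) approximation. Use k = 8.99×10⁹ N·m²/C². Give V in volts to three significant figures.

V ≈ 0.0315 V

The dipole potential is V = kp cosθ / r².
V = (8.99×10⁹)(6.20×10⁻³⁰)·cos60° / (9.40×10⁻¹⁰)² = 0.03154 V.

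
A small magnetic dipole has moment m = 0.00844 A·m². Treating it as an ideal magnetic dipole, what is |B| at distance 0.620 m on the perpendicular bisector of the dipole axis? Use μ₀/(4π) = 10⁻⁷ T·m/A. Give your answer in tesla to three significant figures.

B ≈ 3.54×10⁻⁹ T

In the equatorial plane B = (μ₀/4π)·m/r³ (half the axial value).
B = (10⁻⁷)·(0.00844) / (0.620)³ = 3.541×10⁻⁹ T.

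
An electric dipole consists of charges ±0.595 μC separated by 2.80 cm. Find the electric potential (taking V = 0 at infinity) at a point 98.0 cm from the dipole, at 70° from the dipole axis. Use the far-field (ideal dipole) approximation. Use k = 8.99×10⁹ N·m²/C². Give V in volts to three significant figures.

Dipole moment p = qd = (5.95×10⁻⁷ C)(0.0280 m) = 1.666×10⁻⁸ C·m.
The dipole potential is V = kp cosθ / r².
V = (8.99×10⁹)(1.666×10⁻⁸)·cos70° / (0.980)² = 53.34 V.

V ≈ 53.3 V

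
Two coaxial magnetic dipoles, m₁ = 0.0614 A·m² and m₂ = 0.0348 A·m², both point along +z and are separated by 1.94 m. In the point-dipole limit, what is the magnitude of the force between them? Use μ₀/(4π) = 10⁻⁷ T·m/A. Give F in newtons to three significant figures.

F ≈ 9.05×10⁻¹¹ N

On-axis B of dipole 1: B = (μ₀/4π)·2m₁/r³. Force on dipole 2: F = m₂·dB/dr.
dB/dr = −(μ₀/4π)·6m₁/r⁴, so |F| = (μ₀/4π)·6m₁m₂/r⁴.
F = 6(10⁻⁷)(0.0614)(0.0348)/(1.94)⁴ = 9.051×10⁻¹¹ N.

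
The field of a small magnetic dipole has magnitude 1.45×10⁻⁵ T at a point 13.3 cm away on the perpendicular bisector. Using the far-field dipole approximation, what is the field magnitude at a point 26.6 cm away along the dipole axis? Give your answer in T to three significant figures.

Dipole fields scale as 1/r³ in the far field.
The axial field is twice the equatorial field at the same r, so the geometry factor is 2/1.
B₂ = B₁ · (2/1) · (r₁/r₂)³ = 1.45×10⁻⁵ · 2 · (13.3/26.6)³.
(r₁/r₂)³ = (0.5)³ = 0.125.
B₂ ≈ 3.625×10⁻⁶ T.

B ≈ 3.62×10⁻⁶ T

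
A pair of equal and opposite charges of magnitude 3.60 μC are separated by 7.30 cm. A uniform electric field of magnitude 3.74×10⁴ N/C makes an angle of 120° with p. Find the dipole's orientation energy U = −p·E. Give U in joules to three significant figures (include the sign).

U ≈ 0.00491 J

Dipole moment p = qd = (3.60×10⁻⁶ C)(0.0730 m) = 2.628×10⁻⁷ C·m.
U = −p·E = −pE cosθ.
U = −(2.628×10⁻⁷)(3.74×10⁴)·cos120° = 0.004914 J.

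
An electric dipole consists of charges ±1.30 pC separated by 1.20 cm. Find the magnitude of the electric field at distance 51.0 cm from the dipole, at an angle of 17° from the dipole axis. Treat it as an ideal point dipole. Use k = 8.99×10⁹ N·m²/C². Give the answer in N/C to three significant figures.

Dipole moment p = qd = (1.30×10⁻¹² C)(0.0120 m) = 1.56×10⁻¹⁴ C·m.
At angle θ the dipole field magnitude is E = (kp/r³)·√(1 + 3cos²θ).
kp/r³ = (8.99×10⁹)(1.56×10⁻¹⁴) / (0.510)³ = 0.001057 N/C.
√(1 + 3cos²17°) = √(1 + 3·0.9145) = √3.7436 ≈ 1.9348.
E ≈ 0.001057 × 1.935 = 0.002046 N/C.

E ≈ 0.00205 N/C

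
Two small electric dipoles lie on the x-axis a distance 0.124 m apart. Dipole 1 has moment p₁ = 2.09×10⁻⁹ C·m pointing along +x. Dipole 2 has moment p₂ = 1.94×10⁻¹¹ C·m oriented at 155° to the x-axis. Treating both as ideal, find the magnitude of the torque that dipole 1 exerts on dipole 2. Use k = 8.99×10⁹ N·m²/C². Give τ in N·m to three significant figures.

The second dipole sits on the axis of the first, so the field there is axial: E₁ = 2kp₁/r³ along +x.
E₁ = 2(8.99×10⁹)(2.09×10⁻⁹)/(0.124)³ = 1.971×10⁴ N/C.
Torque on the second dipole: τ = p₂ E₁ sinθ.
τ = (1.94×10⁻¹¹)(1.971×10⁴)·sin155° = 1.616×10⁻⁷ N·m.

τ ≈ 1.62×10⁻⁷ N·m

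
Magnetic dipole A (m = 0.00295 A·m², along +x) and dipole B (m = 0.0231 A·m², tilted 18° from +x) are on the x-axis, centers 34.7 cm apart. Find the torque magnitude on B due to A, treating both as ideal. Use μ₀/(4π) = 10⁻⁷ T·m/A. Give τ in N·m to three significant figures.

τ ≈ 1.01×10⁻¹⁰ N·m

Dipole B is on the axis of dipole A, so B₁ there is axial: B₁ = (μ₀/4π)·2m₁/r³ along +x.
B₁ = 2(10⁻⁷)(0.00295)/(0.347)³ = 1.412×10⁻⁸ T.
τ = m₂ B₁ sinθ.
τ = (0.0231)(1.412×10⁻⁸)·sin18° = 1.008×10⁻¹⁰ N·m.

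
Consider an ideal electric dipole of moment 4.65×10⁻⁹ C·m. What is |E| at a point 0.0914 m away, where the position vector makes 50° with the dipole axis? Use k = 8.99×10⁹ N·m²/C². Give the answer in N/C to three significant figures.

E ≈ 8.19×10⁴ N/C

At angle θ the dipole field magnitude is E = (kp/r³)·√(1 + 3cos²θ).
kp/r³ = (8.99×10⁹)(4.65×10⁻⁹) / (0.0914)³ = 5.475×10⁴ N/C.
√(1 + 3cos²50°) = √(1 + 3·0.4132) = √2.2395 ≈ 1.4965.
E ≈ 5.475×10⁴ × 1.497 = 8.193×10⁴ N/C.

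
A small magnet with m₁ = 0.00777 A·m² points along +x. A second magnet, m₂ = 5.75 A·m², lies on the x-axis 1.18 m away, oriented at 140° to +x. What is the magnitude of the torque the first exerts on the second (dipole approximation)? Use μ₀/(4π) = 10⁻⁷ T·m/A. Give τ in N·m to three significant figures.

Dipole B is on the axis of dipole A, so B₁ there is axial: B₁ = (μ₀/4π)·2m₁/r³ along +x.
B₁ = 2(10⁻⁷)(0.00777)/(1.18)³ = 9.458×10⁻¹⁰ T.
τ = m₂ B₁ sinθ.
τ = (5.75)(9.458×10⁻¹⁰)·sin140° = 3.496×10⁻⁹ N·m.

τ ≈ 3.50×10⁻⁹ N·m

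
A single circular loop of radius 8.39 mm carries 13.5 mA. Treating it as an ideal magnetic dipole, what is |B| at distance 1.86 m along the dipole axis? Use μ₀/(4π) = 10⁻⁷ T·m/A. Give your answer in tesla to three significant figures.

B ≈ 9.28×10⁻¹⁴ T

Magnetic moment m = IA = Iπa² = (0.0135)·π·(0.00839)² = 2.985×10⁻⁶ A·m².
On axis B = (μ₀/4π)·2m/r³.
B = 2·(10⁻⁷)·(2.985×10⁻⁶) / (1.86)³ = 9.278×10⁻¹⁴ T.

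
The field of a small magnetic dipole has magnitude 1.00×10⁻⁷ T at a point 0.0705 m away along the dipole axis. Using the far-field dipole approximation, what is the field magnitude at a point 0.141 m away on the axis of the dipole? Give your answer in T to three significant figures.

B ≈ 1.25×10⁻⁸ T

Dipole fields scale as 1/r³ in the far field; the geometry is the same at both points.
B₂ = B₁ · (r₁/r₂)³ = 1.00×10⁻⁷ · (0.0705/0.141)³.
(r₁/r₂)³ = (0.5)³ = 0.125.
B₂ ≈ 1.250×10⁻⁸ T.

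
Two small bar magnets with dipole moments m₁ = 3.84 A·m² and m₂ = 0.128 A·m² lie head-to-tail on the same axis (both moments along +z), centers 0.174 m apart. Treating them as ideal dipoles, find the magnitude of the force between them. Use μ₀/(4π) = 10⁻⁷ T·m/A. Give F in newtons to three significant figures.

F ≈ 3.22×10⁻⁴ N

On-axis B of dipole 1: B = (μ₀/4π)·2m₁/r³. Force on dipole 2: F = m₂·dB/dr.
dB/dr = −(μ₀/4π)·6m₁/r⁴, so |F| = (μ₀/4π)·6m₁m₂/r⁴.
F = 6(10⁻⁷)(3.84)(0.128)/(0.174)⁴ = 3.217×10⁻⁴ N.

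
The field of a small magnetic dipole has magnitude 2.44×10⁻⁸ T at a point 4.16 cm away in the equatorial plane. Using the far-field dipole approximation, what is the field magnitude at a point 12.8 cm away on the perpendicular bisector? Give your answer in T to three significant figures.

B ≈ 8.38×10⁻¹⁰ T

Dipole fields scale as 1/r³ in the far field; the geometry is the same at both points.
B₂ = B₁ · (r₁/r₂)³ = 2.44×10⁻⁸ · (4.16/12.8)³.
(r₁/r₂)³ = (0.325)³ = 0.03433.
B₂ ≈ 8.376×10⁻¹⁰ T.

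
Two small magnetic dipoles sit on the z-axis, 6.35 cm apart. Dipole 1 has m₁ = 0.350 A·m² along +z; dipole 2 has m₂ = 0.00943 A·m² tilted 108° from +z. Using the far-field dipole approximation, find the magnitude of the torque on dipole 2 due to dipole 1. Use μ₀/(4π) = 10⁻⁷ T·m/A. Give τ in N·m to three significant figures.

τ ≈ 2.45×10⁻⁶ N·m

Dipole B is on the axis of dipole A, so B₁ there is axial: B₁ = (μ₀/4π)·2m₁/r³ along +z.
B₁ = 2(10⁻⁷)(0.350)/(0.0635)³ = 2.734×10⁻⁴ T.
τ = m₂ B₁ sinθ.
τ = (0.00943)(2.734×10⁻⁴)·sin108° = 2.452×10⁻⁶ N·m.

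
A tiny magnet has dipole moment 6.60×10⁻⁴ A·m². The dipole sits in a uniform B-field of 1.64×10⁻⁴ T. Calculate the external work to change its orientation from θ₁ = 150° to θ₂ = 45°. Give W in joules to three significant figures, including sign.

W ≈ -1.70×10⁻⁷ J

W_ext = ΔU = −mB cosθ₂ + mB cosθ₁ = mB(cosθ₁ − cosθ₂).
W = (6.60×10⁻⁴)(1.64×10⁻⁴)·(cos150° − cos45°) = (1.082×10⁻⁷)·(-1.5731) = -1.703×10⁻⁷ J.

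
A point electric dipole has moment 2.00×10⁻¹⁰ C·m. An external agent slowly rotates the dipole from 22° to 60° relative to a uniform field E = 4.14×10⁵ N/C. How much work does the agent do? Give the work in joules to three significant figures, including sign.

W_ext = ΔU = U(θ₂) − U(θ₁) = −pE cosθ₂ − (−pE cosθ₁) = pE(cosθ₁ − cosθ₂).
W = (2.00×10⁻¹⁰)(4.14×10⁵)·(cos22° − cos60°) = (8.280×10⁻⁵)·(+0.4272) = 3.537×10⁻⁵ J.

W ≈ 3.54×10⁻⁵ J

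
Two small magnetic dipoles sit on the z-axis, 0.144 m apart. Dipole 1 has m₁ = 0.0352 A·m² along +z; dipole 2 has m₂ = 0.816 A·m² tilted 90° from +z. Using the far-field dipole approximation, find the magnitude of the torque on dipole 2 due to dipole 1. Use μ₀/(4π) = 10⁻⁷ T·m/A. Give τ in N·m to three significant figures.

Dipole B is on the axis of dipole A, so B₁ there is axial: B₁ = (μ₀/4π)·2m₁/r³ along +z.
B₁ = 2(10⁻⁷)(0.0352)/(0.144)³ = 2.358×10⁻⁶ T.
τ = m₂ B₁ sinθ.
τ = (0.816)(2.358×10⁻⁶)·sin90° = 1.924×10⁻⁶ N·m.

τ ≈ 1.92×10⁻⁶ N·m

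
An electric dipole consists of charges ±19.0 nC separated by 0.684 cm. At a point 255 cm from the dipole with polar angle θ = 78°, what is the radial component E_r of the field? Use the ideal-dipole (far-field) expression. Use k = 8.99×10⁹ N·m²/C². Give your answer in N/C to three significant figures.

Dipole moment p = qd = (1.90×10⁻⁸ C)(0.00684 m) = 1.30×10⁻¹⁰ C·m.
For a dipole, E_r = (2kp cosθ)/r³.
kp/r³ = (8.99×10⁹)(1.30×10⁻¹⁰)/(2.55)³ = 0.07048 N/C.
E_r = 2·0.07048·cos78° = 0.02931 N/C.

E_r ≈ 0.0293 N/C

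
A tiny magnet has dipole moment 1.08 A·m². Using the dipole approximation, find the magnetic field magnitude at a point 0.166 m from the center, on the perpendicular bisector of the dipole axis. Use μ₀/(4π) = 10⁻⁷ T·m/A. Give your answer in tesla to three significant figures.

B ≈ 2.36×10⁻⁵ T

In the equatorial plane B = (μ₀/4π)·m/r³ (half the axial value).
B = (10⁻⁷)·(1.08) / (0.166)³ = 2.361×10⁻⁵ T.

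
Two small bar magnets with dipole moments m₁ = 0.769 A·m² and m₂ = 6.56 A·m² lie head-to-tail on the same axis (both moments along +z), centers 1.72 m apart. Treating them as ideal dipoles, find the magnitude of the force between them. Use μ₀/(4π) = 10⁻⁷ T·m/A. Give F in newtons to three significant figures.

F ≈ 3.46×10⁻⁷ N

On-axis B of dipole 1: B = (μ₀/4π)·2m₁/r³. Force on dipole 2: F = m₂·dB/dr.
dB/dr = −(μ₀/4π)·6m₁/r⁴, so |F| = (μ₀/4π)·6m₁m₂/r⁴.
F = 6(10⁻⁷)(0.769)(6.56)/(1.72)⁴ = 3.458×10⁻⁷ N.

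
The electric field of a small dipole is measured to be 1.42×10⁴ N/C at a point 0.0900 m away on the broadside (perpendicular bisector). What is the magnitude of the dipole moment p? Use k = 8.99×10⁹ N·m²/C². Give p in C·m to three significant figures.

p ≈ 1.15×10⁻⁹ C·m

In the equatorial plane E = kp/r³, so p = Er³/(k).
p = (1.42×10⁴)·(0.0900)³ / (8.99×10⁹) = 1.151×10⁻⁹ C·m.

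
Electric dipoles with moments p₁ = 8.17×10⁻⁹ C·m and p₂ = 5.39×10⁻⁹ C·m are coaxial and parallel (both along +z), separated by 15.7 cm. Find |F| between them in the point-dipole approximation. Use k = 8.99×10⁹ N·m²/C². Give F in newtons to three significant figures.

On-axis field of dipole 1 at distance r: E = 2kp₁/r³. Force on dipole 2 is F = p₂·dE/dr (gradient along axis).
dE/dr = −6kp₁/r⁴, so |F| = 6kp₁p₂/r⁴ (attractive for aligned moments).
F = 6(8.99×10⁹)(8.17×10⁻⁹)(5.39×10⁻⁹)/(0.157)⁴ = 0.003910 N.

F ≈ 0.00391 N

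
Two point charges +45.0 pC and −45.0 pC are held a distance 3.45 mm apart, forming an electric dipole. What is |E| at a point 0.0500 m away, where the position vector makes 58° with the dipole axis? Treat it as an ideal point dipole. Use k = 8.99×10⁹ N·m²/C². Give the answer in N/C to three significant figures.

E ≈ 15.2 N/C

Dipole moment p = qd = (4.50×10⁻¹¹ C)(0.00345 m) = 1.553×10⁻¹³ C·m.
At angle θ the dipole field magnitude is E = (kp/r³)·√(1 + 3cos²θ).
kp/r³ = (8.99×10⁹)(1.553×10⁻¹³) / (0.0500)³ = 11.17 N/C.
√(1 + 3cos²58°) = √(1 + 3·0.2808) = √1.8424 ≈ 1.3574.
E ≈ 11.17 × 1.357 = 15.16 N/C.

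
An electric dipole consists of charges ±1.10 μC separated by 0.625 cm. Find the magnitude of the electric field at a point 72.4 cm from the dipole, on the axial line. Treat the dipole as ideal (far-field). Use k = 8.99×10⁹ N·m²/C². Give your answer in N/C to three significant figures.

E ≈ 326 N/C

Dipole moment p = qd = (1.10×10⁻⁶ C)(0.00625 m) = 6.875×10⁻⁹ C·m.
On the dipole axis E = 2kp/r³.
E = 2·(8.99×10⁹)(6.875×10⁻⁹) / (0.724)³ = 325.7 N/C.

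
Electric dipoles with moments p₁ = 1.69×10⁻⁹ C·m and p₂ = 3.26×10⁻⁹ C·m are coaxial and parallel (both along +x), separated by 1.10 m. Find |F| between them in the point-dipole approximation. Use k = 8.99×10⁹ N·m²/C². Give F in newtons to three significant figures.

F ≈ 2.03×10⁻⁷ N

On-axis field of dipole 1 at distance r: E = 2kp₁/r³. Force on dipole 2 is F = p₂·dE/dr (gradient along axis).
dE/dr = −6kp₁/r⁴, so |F| = 6kp₁p₂/r⁴ (attractive for aligned moments).
F = 6(8.99×10⁹)(1.69×10⁻⁹)(3.26×10⁻⁹)/(1.10)⁴ = 2.030×10⁻⁷ N.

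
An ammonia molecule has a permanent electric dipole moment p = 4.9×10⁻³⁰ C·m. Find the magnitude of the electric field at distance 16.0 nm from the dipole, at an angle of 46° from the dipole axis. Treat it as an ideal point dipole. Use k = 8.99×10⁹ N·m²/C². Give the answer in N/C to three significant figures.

E ≈ 1.68×10⁴ N/C

At angle θ the dipole field magnitude is E = (kp/r³)·√(1 + 3cos²θ).
kp/r³ = (8.99×10⁹)(4.90×10⁻³⁰) / (1.60×10⁻⁸)³ = 1.075×10⁴ N/C.
√(1 + 3cos²46°) = √(1 + 3·0.4826) = √2.4477 ≈ 1.5645.
E ≈ 1.075×10⁴ × 1.564 = 1.683×10⁴ N/C.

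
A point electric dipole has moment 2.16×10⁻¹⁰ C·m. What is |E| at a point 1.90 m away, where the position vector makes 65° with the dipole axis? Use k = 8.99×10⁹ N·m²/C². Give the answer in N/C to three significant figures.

At angle θ the dipole field magnitude is E = (kp/r³)·√(1 + 3cos²θ).
kp/r³ = (8.99×10⁹)(2.16×10⁻¹⁰) / (1.90)³ = 0.2831 N/C.
√(1 + 3cos²65°) = √(1 + 3·0.1786) = √1.5358 ≈ 1.2393.
E ≈ 0.2831 × 1.239 = 0.3509 N/C.

E ≈ 0.351 N/C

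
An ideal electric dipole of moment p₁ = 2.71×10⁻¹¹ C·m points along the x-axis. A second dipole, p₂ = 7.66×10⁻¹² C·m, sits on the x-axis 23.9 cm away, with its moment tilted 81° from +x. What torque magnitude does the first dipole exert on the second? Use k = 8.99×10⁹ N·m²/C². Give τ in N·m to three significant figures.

The second dipole sits on the axis of the first, so the field there is axial: E₁ = 2kp₁/r³ along +x.
E₁ = 2(8.99×10⁹)(2.71×10⁻¹¹)/(0.239)³ = 35.69 N/C.
Torque on the second dipole: τ = p₂ E₁ sinθ.
τ = (7.66×10⁻¹²)(35.69)·sin81° = 2.700×10⁻¹⁰ N·m.

τ ≈ 2.70×10⁻¹⁰ N·m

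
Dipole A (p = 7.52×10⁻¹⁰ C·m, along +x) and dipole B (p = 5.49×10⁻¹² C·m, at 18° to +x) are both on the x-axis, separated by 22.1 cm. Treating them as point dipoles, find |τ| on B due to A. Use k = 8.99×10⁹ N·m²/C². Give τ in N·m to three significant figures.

The second dipole sits on the axis of the first, so the field there is axial: E₁ = 2kp₁/r³ along +x.
E₁ = 2(8.99×10⁹)(7.52×10⁻¹⁰)/(0.221)³ = 1253 N/C.
Torque on the second dipole: τ = p₂ E₁ sinθ.
τ = (5.49×10⁻¹²)(1253)·sin18° = 2.125×10⁻⁹ N·m.

τ ≈ 2.13×10⁻⁹ N·m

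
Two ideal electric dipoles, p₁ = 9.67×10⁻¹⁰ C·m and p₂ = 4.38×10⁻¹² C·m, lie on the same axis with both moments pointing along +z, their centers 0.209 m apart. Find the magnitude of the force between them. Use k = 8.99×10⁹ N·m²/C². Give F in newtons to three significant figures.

On-axis field of dipole 1 at distance r: E = 2kp₁/r³. Force on dipole 2 is F = p₂·dE/dr (gradient along axis).
dE/dr = −6kp₁/r⁴, so |F| = 6kp₁p₂/r⁴ (attractive for aligned moments).
F = 6(8.99×10⁹)(9.67×10⁻¹⁰)(4.38×10⁻¹²)/(0.209)⁴ = 1.197×10⁻⁷ N.

F ≈ 1.20×10⁻⁷ N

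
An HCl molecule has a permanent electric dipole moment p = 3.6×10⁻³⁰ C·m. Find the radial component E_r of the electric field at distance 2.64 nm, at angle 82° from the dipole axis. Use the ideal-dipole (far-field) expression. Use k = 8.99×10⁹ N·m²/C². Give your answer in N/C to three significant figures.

For a dipole, E_r = (2kp cosθ)/r³.
kp/r³ = (8.99×10⁹)(3.60×10⁻³⁰)/(2.64×10⁻⁹)³ = 1.759×10⁶ N/C.
E_r = 2·1.759×10⁶·cos82° = 4.896×10⁵ N/C.

E_r ≈ 4.90×10⁵ N/C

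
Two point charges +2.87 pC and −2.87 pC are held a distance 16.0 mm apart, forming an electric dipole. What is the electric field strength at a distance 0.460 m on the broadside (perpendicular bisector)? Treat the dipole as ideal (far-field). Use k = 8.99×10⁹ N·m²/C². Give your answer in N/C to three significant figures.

Dipole moment p = qd = (2.87×10⁻¹² C)(0.0160 m) = 4.592×10⁻¹⁴ C·m.
On the perpendicular bisector E = kp/r³ (half the axial value at the same distance).
E = (8.99×10⁹)(4.592×10⁻¹⁴) / (0.460)³ = 0.004241 N/C.

E ≈ 0.00424 N/C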